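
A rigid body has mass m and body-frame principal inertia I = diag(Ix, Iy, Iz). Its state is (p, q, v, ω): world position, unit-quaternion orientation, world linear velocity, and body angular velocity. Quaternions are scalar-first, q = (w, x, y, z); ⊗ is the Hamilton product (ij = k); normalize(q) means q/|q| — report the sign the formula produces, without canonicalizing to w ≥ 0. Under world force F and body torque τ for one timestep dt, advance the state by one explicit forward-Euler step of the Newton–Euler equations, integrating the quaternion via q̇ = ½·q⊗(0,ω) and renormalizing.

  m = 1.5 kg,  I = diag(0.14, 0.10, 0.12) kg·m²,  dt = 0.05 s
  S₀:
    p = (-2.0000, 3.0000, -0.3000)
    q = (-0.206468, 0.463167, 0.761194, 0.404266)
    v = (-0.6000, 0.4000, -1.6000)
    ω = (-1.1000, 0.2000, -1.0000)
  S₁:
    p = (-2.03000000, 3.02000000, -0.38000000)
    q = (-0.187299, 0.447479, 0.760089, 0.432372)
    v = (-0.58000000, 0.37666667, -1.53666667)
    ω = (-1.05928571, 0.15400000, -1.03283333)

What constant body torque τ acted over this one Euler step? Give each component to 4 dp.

τ = (0.1100, -0.0700, -0.0700)

ω₁ − ω₀ = (0.04071429, -0.04600000, -0.03283333)
applied torque τ = (0.1100, -0.0700, -0.0700)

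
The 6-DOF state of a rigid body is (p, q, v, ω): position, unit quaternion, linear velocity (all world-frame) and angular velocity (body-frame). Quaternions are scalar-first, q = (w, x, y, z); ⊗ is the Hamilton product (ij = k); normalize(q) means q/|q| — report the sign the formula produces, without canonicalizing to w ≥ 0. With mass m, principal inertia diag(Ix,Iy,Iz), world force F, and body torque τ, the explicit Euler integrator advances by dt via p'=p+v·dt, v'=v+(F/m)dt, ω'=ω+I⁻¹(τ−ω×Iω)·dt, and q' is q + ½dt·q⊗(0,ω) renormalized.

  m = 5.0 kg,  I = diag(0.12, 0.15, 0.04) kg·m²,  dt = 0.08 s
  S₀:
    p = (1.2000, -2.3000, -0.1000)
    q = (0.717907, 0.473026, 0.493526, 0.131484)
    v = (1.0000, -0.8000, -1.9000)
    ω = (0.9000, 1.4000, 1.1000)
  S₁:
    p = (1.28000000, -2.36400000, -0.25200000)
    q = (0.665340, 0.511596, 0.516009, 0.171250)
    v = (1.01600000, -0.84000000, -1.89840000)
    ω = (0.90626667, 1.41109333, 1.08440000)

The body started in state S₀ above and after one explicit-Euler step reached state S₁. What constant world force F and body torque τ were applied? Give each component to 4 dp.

F = (1.0000, -2.5000, 0.1000)
τ = (-0.1600, 0.1000, 0.0300)

Δω = ω₁−ω₀ = (0.00626667, 0.01109333, -0.01560000)
ω₀×(Iω₀) = (-0.1694, 0.0792, 0.0378)
applied torque τ = (-0.1600, 0.1000, 0.0300)
velocity change Δv = (0.01600000, -0.04000000, 0.00160000)
F = m·Δv/dt = (1.0000, -2.5000, 0.1000)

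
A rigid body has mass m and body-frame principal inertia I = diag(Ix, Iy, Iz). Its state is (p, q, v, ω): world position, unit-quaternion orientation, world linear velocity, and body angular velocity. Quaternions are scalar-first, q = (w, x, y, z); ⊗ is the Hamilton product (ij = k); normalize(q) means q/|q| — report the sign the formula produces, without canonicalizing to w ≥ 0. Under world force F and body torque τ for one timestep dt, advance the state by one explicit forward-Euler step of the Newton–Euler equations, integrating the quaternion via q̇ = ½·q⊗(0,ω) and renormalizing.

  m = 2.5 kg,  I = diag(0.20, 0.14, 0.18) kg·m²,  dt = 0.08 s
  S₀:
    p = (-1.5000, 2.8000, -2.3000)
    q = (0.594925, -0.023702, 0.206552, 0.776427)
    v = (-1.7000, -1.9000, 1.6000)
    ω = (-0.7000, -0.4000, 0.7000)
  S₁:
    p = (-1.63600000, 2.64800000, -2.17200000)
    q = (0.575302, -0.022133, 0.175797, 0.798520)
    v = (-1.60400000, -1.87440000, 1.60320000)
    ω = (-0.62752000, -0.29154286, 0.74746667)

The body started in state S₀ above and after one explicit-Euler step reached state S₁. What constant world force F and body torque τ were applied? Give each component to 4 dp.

Δv = v₁−v₀ = (0.09600000, 0.02560000, 0.00320000)
m·(v₁−v₀)/dt = (3.0000, 0.8000, 0.1000)
ω₁ − ω₀ = (0.07248000, 0.10845714, 0.04746667)
I·α + gyro = (0.1700, 0.1800, 0.0900)

F = (3.0000, 0.8000, 0.1000)
τ = (0.1700, 0.1800, 0.0900)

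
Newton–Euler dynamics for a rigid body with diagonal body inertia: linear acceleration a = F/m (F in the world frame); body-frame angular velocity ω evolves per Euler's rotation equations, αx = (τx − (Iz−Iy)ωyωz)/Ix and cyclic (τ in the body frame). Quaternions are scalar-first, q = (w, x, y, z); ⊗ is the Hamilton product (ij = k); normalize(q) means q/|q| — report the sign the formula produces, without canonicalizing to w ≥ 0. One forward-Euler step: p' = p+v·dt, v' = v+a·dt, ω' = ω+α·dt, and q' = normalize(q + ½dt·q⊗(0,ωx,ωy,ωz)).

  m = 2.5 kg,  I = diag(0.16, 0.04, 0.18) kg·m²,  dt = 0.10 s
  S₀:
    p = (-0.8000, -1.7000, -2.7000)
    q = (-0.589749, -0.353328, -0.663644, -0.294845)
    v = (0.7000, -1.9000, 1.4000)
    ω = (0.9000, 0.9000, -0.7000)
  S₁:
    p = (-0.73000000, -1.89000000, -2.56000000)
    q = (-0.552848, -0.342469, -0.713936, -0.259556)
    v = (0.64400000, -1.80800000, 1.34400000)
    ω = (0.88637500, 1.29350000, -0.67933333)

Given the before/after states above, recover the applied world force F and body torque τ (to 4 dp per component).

Δω = ω₁−ω₀ = (-0.01362500, 0.39350000, 0.02066667)
precession coupling = (-0.0882, 0.0126, -0.0972)
I·α + gyro = (-0.1100, 0.1700, -0.0600)
Δv = v₁−v₀ = (-0.05600000, 0.09200000, -0.05600000)
F = m·Δv/dt = (-1.4000, 2.3000, -1.4000)

F = (-1.4000, 2.3000, -1.4000)
τ = (-0.1100, 0.1700, -0.0600)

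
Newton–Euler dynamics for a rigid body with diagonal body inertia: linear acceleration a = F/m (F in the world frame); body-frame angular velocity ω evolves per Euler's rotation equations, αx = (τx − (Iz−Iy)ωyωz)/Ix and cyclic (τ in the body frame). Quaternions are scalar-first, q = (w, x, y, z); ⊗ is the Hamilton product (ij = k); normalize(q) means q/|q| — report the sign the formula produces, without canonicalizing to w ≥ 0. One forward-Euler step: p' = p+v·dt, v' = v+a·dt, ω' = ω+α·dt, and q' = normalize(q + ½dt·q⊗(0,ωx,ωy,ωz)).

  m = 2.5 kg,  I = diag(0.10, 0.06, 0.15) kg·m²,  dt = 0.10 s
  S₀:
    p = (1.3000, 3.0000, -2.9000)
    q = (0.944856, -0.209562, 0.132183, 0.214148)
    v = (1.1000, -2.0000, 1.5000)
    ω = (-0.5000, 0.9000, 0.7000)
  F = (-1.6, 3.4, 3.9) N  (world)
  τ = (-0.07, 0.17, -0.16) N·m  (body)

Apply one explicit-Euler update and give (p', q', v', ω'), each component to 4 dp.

p' = (1.4100, 2.8000, -2.7500)
q' = (0.9244, -0.2377, 0.1763, 0.2406)
v' = (1.0360, -1.8640, 1.6560)
ω' = (-0.6267, 1.1542, 0.5813)

linear accel F/m = (-0.6400, 1.3600, 1.5600)
p + v·dt = (1.4100, 2.8000, -2.7500)
v' = v + a·dt = (1.0360, -1.8640, 1.6560)
gyro term ω×Iω = (0.0567, 0.0175, 0.0180)
angular accel α = (-1.2670, 2.5417, -1.1867)
ω + α·dt = (-0.6267, 1.1542, 0.5813)
Hamilton product q⊗(0,ω) = (-0.3736493, -0.5726331, 0.8899898, 0.5388849)
q + ½dt·q⊗(0,ω), renormalized = (0.9244, -0.2377, 0.1763, 0.2406)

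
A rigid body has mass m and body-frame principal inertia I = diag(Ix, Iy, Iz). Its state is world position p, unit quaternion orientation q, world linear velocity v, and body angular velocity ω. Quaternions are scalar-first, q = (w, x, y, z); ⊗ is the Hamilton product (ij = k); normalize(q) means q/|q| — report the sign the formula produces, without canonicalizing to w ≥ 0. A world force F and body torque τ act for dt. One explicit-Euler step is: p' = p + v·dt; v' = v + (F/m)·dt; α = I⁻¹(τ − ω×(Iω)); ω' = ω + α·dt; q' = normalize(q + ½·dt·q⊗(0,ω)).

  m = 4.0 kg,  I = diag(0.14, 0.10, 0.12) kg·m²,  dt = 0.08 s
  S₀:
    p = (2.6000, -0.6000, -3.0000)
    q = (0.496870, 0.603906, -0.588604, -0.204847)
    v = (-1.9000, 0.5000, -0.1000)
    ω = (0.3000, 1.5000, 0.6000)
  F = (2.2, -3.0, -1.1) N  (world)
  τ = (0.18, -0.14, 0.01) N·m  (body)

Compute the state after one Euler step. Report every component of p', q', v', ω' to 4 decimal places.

p' = (2.4480, -0.5600, -3.0080)
q' = (0.5287, 0.6067, -0.5745, -0.1493)
v' = (-1.8560, 0.4400, -0.1220)
ω' = (0.3926, 1.3851, 0.6187)

precession coupling ω×(Iω) = (0.0180, 0.0036, -0.0180)
α = I⁻¹(τ − ω×Iω) = (1.1571, -1.4360, 0.2333)
ω' = ω + α·dt = (0.3926, 1.3851, 0.6187)
2q̇ = q⊗(0,ω) = (0.8246424, 0.1031691, 0.3215073, 1.3805622)
q + ½dt·q⊗(0,ω), renormalized = (0.5287, 0.6067, -0.5745, -0.1493)
p + v·dt = (2.4480, -0.5600, -3.0080)
v' = v + a·dt = (-1.8560, 0.4400, -0.1220)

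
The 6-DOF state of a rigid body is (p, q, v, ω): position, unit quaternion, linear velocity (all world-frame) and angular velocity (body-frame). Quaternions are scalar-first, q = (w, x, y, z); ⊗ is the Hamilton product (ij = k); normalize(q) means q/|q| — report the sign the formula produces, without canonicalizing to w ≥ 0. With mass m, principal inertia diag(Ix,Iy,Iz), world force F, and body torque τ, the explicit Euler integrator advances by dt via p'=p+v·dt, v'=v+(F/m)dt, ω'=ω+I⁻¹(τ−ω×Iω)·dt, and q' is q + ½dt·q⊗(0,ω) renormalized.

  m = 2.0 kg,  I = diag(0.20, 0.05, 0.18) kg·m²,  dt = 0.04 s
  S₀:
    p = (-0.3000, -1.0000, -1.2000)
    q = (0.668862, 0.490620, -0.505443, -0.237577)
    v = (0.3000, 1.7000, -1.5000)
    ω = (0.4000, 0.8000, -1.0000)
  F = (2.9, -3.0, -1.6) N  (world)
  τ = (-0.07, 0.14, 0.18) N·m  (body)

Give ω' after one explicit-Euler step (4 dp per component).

precession coupling ω×(Iω) = (-0.1040, -0.0080, -0.0480)
α = I⁻¹(τ − ω×Iω) = (0.1700, 2.9600, 1.2667)
ω + α·dt = (0.4068, 0.9184, -0.9493)

ω' = (0.4068, 0.9184, -0.9493)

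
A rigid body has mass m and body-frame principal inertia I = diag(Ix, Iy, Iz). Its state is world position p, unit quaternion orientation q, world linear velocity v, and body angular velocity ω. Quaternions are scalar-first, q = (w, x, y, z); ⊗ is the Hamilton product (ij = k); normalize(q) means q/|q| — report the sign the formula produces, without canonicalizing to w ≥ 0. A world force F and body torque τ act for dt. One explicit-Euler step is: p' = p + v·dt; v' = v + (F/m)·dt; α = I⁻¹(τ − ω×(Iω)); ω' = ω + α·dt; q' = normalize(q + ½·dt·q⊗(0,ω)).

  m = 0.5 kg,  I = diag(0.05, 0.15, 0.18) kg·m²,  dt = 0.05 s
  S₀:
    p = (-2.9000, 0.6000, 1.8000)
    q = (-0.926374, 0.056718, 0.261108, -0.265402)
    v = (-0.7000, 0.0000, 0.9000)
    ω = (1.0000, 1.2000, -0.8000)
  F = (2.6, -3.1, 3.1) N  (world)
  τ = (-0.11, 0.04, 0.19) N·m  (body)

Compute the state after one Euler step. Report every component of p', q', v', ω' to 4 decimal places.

p' = (-2.9350, 0.6000, 1.8450)
q' = (-0.9400, 0.0363, 0.2276, -0.2515)
v' = (-0.4400, -0.3100, 1.2100)
ω' = (0.9188, 1.1787, -0.7806)

p' = p + v·dt = (-2.9350, 0.6000, 1.8450)
v' = v + a·dt = (-0.4400, -0.3100, 1.2100)
angular accel α = (-1.6240, -0.4267, 0.3889)
ω' = ω + α·dt = (0.9188, 1.1787, -0.7806)
Hamilton product q⊗(0,ω) = (-0.5823692, -0.8167780, -1.3316764, 0.5480528)
updated quaternion q' = (-0.9400, 0.0363, 0.2276, -0.2515)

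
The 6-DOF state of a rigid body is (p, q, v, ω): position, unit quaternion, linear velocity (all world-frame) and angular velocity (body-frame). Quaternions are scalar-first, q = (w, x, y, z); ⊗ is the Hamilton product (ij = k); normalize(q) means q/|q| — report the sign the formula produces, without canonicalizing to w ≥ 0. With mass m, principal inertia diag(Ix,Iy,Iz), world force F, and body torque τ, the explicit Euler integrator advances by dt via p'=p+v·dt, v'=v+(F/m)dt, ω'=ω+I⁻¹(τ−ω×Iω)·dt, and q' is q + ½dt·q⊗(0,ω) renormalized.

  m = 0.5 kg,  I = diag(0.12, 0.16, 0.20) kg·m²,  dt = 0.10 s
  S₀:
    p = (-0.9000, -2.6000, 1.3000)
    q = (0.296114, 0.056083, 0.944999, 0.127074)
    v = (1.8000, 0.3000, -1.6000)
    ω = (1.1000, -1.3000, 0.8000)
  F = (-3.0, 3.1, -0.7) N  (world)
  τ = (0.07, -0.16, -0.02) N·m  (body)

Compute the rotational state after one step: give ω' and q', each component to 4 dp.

ω' = (1.1930, -1.3560, 0.8186)
q' = (0.3478, 0.1179, 0.9264, 0.0829)

gyro term ω×Iω = (-0.0416, -0.0704, -0.0572)
(τ − ω×Iω)/I = (0.9300, -0.5600, 0.1860)
new body rate ω' = (1.1930, -1.3560, 0.8186)
Hamilton product q⊗(0,ω) = (1.0651482, 1.2469208, -0.2900332, -0.8755156)
updated quaternion q' = (0.3478, 0.1179, 0.9264, 0.0829)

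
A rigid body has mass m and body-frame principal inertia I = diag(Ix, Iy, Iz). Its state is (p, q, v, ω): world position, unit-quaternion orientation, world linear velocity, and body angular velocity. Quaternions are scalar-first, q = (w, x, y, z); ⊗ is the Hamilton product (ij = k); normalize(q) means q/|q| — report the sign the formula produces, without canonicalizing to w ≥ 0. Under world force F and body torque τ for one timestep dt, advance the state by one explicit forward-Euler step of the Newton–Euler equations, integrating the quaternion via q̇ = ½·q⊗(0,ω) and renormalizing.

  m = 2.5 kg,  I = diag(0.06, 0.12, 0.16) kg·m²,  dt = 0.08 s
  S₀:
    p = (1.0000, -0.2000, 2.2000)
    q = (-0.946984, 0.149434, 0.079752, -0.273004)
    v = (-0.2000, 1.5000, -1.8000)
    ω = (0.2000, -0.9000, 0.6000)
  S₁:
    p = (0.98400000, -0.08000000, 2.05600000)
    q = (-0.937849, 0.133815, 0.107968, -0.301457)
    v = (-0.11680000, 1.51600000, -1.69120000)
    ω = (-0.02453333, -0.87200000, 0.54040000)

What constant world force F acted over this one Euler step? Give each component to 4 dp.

v₁ − v₀ = (0.08320000, 0.01600000, 0.10880000)
F = m·Δv/dt = (2.6000, 0.5000, 3.4000)

F = (2.6000, 0.5000, 3.4000)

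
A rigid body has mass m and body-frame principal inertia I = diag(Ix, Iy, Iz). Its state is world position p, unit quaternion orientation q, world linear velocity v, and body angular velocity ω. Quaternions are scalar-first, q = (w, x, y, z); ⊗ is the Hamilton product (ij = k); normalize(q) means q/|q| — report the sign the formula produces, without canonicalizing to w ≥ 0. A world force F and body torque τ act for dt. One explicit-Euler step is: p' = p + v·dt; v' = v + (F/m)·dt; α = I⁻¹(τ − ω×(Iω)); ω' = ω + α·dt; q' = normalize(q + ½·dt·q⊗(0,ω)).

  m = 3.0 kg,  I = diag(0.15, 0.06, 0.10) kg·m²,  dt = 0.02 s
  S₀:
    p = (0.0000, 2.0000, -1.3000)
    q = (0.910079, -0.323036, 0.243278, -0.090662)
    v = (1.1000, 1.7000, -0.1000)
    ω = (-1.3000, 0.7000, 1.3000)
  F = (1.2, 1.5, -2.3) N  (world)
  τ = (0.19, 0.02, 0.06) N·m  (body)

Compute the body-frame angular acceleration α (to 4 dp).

α = (1.0240, 1.7417, -0.2190)

ω×(Iω) gyroscopic = (0.0364, -0.0845, 0.0819)
α = I⁻¹(τ − ω×Iω) = (1.0240, 1.7417, -0.2190)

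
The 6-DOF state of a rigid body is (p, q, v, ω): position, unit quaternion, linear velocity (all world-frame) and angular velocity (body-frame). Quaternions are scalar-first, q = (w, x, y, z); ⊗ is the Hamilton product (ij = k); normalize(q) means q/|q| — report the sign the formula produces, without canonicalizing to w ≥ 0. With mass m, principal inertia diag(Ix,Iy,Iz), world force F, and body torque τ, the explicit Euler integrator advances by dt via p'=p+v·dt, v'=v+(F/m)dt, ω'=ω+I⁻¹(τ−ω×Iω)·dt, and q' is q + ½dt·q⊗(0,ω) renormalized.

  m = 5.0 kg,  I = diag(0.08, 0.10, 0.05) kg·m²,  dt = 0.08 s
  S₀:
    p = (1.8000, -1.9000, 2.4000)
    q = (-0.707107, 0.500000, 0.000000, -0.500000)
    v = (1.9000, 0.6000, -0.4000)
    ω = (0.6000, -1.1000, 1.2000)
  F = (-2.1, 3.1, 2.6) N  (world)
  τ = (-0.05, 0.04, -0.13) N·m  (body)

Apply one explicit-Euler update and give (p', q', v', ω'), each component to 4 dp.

α = I⁻¹(τ − ω×Iω) = (-1.4500, 0.1840, -2.3360)
ω' = ω + α·dt = (0.4840, -1.0853, 1.0131)
q⊗(0,ω) = (0.3000000, -0.9742642, -0.1221823, -1.3985284)
updated quaternion q' = (-0.6934, 0.4599, -0.0049, -0.5546)
a = F/m = (-0.4200, 0.6200, 0.5200)
new position p' = (1.9520, -1.8520, 2.3680)
v + (F/m)dt = (1.8664, 0.6496, -0.3584)

p' = (1.9520, -1.8520, 2.3680)
q' = (-0.6934, 0.4599, -0.0049, -0.5546)
v' = (1.8664, 0.6496, -0.3584)
ω' = (0.4840, -1.0853, 1.0131)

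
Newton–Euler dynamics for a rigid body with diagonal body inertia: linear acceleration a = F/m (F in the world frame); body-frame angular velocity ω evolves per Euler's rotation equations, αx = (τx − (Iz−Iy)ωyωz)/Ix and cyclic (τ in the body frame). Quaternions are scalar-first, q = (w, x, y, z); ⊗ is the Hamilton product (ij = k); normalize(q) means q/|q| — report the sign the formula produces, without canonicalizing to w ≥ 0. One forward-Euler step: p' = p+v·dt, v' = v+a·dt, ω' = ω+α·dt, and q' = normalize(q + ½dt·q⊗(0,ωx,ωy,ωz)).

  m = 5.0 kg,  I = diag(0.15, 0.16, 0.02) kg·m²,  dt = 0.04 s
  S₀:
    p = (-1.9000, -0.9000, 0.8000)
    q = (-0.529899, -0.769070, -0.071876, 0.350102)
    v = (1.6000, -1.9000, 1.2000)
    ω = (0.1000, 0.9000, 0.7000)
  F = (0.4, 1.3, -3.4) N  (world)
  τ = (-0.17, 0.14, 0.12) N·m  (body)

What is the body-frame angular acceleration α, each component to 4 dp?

ω×(Iω) gyroscopic = (-0.0882, 0.0091, 0.0009)
angular accel α = (-0.5453, 0.8181, 5.9550)

α = (-0.5453, 0.8181, 5.9550)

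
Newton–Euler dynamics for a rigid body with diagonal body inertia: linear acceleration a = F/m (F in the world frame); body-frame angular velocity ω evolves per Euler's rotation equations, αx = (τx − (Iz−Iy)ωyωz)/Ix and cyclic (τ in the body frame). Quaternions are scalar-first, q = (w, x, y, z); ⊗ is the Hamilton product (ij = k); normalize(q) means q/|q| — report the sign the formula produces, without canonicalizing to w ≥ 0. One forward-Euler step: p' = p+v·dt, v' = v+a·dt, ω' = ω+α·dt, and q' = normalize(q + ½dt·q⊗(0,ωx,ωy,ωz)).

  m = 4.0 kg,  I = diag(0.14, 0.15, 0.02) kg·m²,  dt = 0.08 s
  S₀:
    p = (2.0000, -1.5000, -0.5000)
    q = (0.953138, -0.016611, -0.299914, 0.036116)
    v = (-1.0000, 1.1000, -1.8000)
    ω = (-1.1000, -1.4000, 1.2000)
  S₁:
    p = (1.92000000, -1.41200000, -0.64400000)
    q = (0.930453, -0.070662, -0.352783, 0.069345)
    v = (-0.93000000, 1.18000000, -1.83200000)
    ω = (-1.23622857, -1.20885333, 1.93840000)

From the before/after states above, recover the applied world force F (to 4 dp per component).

F = (3.5000, 4.0000, -1.6000)

v₁ − v₀ = (0.07000000, 0.08000000, -0.03200000)
applied force F = (3.5000, 4.0000, -1.6000)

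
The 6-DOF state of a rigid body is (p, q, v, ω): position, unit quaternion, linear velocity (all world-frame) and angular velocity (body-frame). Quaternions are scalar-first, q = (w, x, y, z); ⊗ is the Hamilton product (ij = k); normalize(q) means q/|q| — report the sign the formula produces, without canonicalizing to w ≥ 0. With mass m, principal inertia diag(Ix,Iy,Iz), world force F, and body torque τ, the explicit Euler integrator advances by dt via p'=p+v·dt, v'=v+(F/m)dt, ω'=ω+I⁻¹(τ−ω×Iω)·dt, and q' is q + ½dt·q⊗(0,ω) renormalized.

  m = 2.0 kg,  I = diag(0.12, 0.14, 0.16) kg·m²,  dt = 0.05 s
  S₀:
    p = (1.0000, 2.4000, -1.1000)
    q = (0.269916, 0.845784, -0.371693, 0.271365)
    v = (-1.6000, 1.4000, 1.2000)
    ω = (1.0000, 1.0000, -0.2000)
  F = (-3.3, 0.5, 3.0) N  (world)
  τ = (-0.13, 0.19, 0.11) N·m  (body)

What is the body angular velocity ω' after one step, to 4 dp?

ω' = (0.9475, 1.0650, -0.1719)

gyro term ω×Iω = (-0.0040, 0.0080, 0.0200)
angular accel α = (-1.0500, 1.3000, 0.5625)
new body rate ω' = (0.9475, 1.0650, -0.1719)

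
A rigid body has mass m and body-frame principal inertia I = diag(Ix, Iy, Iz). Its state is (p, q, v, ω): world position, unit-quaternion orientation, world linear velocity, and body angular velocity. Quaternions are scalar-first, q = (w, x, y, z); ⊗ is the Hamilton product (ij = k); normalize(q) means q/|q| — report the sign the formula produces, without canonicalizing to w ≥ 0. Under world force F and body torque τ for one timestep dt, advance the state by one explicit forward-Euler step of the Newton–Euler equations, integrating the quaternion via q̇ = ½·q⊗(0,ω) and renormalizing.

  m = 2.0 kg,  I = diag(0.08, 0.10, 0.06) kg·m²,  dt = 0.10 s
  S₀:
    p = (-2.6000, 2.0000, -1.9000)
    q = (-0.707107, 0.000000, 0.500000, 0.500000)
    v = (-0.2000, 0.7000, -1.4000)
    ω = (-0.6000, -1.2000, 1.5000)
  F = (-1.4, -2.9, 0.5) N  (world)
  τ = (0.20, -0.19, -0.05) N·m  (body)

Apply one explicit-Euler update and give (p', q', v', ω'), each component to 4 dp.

p' = (-2.6200, 2.0700, -2.0400)
q' = (-0.7110, 0.0883, 0.5248, 0.4596)
v' = (-0.2700, 0.5550, -1.3750)
ω' = (-0.4400, -1.3720, 1.3927)

p' = p + v·dt = (-2.6200, 2.0700, -2.0400)
v + (F/m)dt = (-0.2700, 0.5550, -1.3750)
(τ − ω×Iω)/I = (1.6000, -1.7200, -1.0733)
ω' = ω + α·dt = (-0.4400, -1.3720, 1.3927)
2q̇ = q⊗(0,ω) = (-0.1500000, 1.7742642, 0.5485284, -0.7606605)
updated quaternion q' = (-0.7110, 0.0883, 0.5248, 0.4596)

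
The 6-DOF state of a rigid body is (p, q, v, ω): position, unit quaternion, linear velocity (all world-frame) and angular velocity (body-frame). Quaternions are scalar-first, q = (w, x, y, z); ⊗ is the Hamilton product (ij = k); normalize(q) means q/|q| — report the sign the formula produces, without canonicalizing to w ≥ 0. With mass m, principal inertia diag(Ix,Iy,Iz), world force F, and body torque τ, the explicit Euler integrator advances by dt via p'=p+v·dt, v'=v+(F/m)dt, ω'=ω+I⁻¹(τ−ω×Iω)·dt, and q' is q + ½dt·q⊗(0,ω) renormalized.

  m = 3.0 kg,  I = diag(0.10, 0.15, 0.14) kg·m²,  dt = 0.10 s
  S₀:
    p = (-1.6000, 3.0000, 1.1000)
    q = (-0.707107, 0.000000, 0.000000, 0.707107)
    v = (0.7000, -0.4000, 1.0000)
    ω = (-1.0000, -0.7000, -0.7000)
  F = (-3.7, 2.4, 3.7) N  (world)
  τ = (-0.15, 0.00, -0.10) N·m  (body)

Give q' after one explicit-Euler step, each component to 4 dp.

Hamilton product q⊗(0,ω) = (0.4949749, 1.2020819, -0.2121321, 0.4949749)
q' = normalize(q + ½dt·q⊗(0,ω)) = (-0.6807, 0.0600, -0.0106, 0.7301)

q' = (-0.6807, 0.0600, -0.0106, 0.7301)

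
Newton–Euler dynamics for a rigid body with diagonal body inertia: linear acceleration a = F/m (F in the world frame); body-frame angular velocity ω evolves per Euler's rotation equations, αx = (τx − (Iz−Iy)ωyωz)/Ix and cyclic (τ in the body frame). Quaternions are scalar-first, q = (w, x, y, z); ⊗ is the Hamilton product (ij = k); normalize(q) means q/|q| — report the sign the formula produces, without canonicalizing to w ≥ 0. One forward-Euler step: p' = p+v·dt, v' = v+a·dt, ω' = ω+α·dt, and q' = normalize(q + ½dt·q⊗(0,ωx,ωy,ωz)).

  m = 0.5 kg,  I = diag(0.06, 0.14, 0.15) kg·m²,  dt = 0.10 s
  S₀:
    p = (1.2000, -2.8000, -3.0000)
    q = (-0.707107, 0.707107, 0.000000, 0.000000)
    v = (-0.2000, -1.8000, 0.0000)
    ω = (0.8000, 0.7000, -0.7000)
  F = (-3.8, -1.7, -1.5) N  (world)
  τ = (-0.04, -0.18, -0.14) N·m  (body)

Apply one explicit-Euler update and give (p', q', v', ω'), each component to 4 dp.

α = I⁻¹(τ − ω×Iω) = (-0.5850, -1.6457, -1.2320)
ω' = ω + α·dt = (0.7415, 0.5354, -0.8232)
2q̇ = q⊗(0,ω) = (-0.5656856, -0.5656856, 0.0000000, 0.9899498)
updated quaternion q' = (-0.7339, 0.6775, 0.0000, 0.0494)
new position p' = (1.1800, -2.9800, -3.0000)
new velocity v' = (-0.9600, -2.1400, -0.3000)

p' = (1.1800, -2.9800, -3.0000)
q' = (-0.7339, 0.6775, 0.0000, 0.0494)
v' = (-0.9600, -2.1400, -0.3000)
ω' = (0.7415, 0.5354, -0.8232)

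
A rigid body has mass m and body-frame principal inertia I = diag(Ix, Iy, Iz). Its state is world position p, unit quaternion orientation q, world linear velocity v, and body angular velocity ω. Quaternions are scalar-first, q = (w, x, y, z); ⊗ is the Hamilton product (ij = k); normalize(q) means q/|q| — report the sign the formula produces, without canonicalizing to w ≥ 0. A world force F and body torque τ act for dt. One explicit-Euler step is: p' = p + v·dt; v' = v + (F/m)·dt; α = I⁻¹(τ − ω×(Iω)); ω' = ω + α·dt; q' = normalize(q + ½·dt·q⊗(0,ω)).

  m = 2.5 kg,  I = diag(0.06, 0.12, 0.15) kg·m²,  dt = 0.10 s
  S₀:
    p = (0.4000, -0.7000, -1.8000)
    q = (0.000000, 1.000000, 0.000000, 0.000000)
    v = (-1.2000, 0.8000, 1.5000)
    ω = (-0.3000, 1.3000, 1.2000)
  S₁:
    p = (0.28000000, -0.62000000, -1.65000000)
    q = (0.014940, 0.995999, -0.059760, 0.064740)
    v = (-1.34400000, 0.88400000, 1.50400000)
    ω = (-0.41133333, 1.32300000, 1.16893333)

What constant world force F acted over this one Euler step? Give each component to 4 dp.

F = (-3.6000, 2.1000, 0.1000)

velocity change Δv = (-0.14400000, 0.08400000, 0.00400000)
F = m·Δv/dt = (-3.6000, 2.1000, 0.1000)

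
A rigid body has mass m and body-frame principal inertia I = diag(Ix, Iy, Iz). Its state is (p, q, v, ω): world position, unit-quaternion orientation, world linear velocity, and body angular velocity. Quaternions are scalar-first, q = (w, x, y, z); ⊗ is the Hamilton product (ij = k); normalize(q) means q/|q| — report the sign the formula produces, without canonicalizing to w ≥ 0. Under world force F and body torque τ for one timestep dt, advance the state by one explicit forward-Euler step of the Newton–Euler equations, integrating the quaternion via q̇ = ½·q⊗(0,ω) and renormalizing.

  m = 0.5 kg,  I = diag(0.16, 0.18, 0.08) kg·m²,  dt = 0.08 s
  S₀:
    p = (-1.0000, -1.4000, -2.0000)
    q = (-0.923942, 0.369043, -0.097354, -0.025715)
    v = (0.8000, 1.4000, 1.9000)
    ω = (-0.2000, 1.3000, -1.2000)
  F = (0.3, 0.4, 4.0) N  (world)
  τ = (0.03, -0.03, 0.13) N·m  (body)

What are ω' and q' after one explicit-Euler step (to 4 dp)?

ω' = (-0.2630, 1.2781, -1.0648)
q' = (-0.9148, 0.3815, -0.1272, 0.0370)

angular accel α = (-0.7875, -0.2733, 1.6900)
ω + α·dt = (-0.2630, 1.2781, -1.0648)
Hamilton product q⊗(0,ω) = (0.1695108, 0.3350427, -0.7531300, 1.5690155)
updated quaternion q' = (-0.9148, 0.3815, -0.1272, 0.0370)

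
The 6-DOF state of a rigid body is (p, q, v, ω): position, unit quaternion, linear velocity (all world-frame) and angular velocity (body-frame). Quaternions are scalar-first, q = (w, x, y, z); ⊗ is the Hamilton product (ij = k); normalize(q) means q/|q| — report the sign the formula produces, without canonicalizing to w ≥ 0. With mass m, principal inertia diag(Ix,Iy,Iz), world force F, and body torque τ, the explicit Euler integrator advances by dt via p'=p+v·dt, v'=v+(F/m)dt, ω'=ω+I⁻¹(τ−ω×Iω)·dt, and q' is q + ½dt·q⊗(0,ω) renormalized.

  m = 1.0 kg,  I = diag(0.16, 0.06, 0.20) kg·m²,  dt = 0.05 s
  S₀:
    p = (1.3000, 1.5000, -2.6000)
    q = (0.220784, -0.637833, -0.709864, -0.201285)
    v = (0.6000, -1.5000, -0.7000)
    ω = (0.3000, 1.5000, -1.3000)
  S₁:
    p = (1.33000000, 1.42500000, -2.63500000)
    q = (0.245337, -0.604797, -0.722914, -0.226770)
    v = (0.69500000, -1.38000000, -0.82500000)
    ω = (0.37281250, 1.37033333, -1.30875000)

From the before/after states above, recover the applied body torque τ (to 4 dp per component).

τ = (-0.0400, -0.1400, -0.0800)

ω₁ − ω₀ = (0.07281250, -0.12966667, -0.00875000)
gyro term ω₀×Iω₀ = (-0.2730, 0.0156, -0.0450)
I·α + gyro = (-0.0400, -0.1400, -0.0800)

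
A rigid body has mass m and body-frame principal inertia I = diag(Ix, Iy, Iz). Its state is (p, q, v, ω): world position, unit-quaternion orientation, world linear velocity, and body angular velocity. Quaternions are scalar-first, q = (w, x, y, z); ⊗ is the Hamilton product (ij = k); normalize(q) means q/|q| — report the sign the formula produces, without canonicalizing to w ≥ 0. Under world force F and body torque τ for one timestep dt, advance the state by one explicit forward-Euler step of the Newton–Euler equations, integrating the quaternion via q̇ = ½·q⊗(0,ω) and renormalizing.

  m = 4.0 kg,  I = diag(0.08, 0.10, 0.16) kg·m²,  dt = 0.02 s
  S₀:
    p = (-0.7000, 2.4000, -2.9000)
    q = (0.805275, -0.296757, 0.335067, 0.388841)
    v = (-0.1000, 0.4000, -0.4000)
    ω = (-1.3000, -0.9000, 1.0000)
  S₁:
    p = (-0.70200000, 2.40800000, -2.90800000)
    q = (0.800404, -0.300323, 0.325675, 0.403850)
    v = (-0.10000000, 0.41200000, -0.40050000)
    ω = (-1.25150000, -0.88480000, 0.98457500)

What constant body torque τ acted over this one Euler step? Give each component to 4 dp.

τ = (0.1400, 0.1800, -0.1000)

ω₁ − ω₀ = (0.04850000, 0.01520000, -0.01542500)
applied torque τ = (0.1400, 0.1800, -0.1000)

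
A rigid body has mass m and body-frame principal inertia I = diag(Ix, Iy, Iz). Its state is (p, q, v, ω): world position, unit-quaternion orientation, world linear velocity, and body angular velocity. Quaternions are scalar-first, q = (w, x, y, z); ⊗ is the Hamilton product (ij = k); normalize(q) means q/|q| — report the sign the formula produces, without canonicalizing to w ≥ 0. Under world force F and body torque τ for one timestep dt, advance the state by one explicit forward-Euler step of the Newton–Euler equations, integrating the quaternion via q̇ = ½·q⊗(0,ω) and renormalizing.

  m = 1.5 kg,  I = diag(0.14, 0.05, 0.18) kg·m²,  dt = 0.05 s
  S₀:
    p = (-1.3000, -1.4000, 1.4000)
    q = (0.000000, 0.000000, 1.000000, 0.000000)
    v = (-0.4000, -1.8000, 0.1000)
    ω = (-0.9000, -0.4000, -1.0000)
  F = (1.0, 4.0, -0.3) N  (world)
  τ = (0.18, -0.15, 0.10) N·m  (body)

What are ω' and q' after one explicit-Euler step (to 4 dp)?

gyro term ω×Iω = (0.0520, -0.0360, -0.0324)
α = I⁻¹(τ − ω×Iω) = (0.9143, -2.2800, 0.7356)
ω' = ω + α·dt = (-0.8543, -0.5140, -0.9632)
Hamilton product q⊗(0,ω) = (0.4000000, -1.0000000, 0.0000000, 0.9000000)
q + ½dt·q⊗(0,ω), renormalized = (0.0100, -0.0250, 0.9994, 0.0225)

ω' = (-0.8543, -0.5140, -0.9632)
q' = (0.0100, -0.0250, 0.9994, 0.0225)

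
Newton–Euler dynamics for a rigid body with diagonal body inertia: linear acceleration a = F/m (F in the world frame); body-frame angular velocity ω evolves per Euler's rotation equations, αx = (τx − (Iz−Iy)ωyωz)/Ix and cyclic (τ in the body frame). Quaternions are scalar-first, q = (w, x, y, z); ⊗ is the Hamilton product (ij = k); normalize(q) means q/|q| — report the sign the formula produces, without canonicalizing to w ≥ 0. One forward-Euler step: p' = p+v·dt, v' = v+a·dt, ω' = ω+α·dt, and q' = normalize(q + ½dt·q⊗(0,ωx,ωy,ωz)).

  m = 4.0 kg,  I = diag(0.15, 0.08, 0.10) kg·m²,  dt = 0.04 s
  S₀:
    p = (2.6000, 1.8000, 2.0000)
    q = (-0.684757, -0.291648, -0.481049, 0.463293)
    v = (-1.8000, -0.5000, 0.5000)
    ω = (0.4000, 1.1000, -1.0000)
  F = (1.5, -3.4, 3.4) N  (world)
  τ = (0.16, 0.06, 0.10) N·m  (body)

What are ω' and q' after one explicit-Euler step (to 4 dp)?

gyro term ω×Iω = (-0.0220, -0.0200, -0.0308)
α = I⁻¹(τ − ω×Iω) = (1.2133, 1.0000, 1.3080)
ω + α·dt = (0.4485, 1.1400, -0.9477)
Hamilton product q⊗(0,ω) = (1.1091061, -0.3024761, -0.8595635, 0.5563638)
q + ½dt·q⊗(0,ω), renormalized = (-0.6623, -0.2976, -0.4980, 0.4742)

ω' = (0.4485, 1.1400, -0.9477)
q' = (-0.6623, -0.2976, -0.4980, 0.4742)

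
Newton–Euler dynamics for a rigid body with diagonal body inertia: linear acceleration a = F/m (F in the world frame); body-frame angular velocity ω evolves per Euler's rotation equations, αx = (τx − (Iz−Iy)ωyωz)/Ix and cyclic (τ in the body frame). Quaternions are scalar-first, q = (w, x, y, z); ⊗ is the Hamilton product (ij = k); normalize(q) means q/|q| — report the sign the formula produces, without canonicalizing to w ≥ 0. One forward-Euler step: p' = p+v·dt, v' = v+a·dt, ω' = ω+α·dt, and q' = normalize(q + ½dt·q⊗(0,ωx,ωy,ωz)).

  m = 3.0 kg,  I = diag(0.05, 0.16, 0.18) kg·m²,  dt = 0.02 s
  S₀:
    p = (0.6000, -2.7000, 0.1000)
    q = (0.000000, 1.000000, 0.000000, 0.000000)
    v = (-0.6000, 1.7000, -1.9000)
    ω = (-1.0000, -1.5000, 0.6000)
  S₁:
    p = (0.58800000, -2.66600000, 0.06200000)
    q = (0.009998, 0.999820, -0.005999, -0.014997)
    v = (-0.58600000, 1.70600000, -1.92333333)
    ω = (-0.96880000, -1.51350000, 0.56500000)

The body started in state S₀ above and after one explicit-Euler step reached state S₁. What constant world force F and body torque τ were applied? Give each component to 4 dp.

F = (2.1000, 0.9000, -3.5000)
τ = (0.0600, -0.0300, -0.1500)

Δv = v₁−v₀ = (0.01400000, 0.00600000, -0.02333333)
m·(v₁−v₀)/dt = (2.1000, 0.9000, -3.5000)
ω₁ − ω₀ = (0.03120000, -0.01350000, -0.03500000)
gyro term ω₀×Iω₀ = (-0.0180, 0.0780, 0.1650)
I·α + gyro = (0.0600, -0.0300, -0.1500)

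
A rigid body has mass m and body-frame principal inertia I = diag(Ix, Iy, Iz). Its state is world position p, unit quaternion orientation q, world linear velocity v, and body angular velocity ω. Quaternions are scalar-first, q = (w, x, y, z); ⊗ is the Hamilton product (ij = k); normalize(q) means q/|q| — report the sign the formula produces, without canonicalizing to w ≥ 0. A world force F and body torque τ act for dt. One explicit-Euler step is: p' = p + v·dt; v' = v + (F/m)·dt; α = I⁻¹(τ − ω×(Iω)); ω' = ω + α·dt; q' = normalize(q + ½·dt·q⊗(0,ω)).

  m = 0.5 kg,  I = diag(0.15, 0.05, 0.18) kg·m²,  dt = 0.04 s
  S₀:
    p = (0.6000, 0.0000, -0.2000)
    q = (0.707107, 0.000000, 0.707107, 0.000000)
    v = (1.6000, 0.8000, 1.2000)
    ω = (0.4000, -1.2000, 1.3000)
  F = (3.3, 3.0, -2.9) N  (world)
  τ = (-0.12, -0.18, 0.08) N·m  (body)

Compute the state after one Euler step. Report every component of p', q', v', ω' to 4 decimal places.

p' = (0.6640, 0.0320, -0.1520)
q' = (0.7236, 0.0240, 0.6897, 0.0127)
v' = (1.8640, 1.0400, 0.9680)
ω' = (0.4221, -1.3315, 1.3071)

gyro term ω×Iω = (-0.2028, -0.0156, 0.0480)
(τ − ω×Iω)/I = (0.5520, -3.2880, 0.1778)
new body rate ω' = (0.4221, -1.3315, 1.3071)
2q̇ = q⊗(0,ω) = (0.8485284, 1.2020819, -0.8485284, 0.6363963)
q + ½dt·q⊗(0,ω), renormalized = (0.7236, 0.0240, 0.6897, 0.0127)
linear accel F/m = (6.6000, 6.0000, -5.8000)
p' = p + v·dt = (0.6640, 0.0320, -0.1520)
v + (F/m)dt = (1.8640, 1.0400, 0.9680)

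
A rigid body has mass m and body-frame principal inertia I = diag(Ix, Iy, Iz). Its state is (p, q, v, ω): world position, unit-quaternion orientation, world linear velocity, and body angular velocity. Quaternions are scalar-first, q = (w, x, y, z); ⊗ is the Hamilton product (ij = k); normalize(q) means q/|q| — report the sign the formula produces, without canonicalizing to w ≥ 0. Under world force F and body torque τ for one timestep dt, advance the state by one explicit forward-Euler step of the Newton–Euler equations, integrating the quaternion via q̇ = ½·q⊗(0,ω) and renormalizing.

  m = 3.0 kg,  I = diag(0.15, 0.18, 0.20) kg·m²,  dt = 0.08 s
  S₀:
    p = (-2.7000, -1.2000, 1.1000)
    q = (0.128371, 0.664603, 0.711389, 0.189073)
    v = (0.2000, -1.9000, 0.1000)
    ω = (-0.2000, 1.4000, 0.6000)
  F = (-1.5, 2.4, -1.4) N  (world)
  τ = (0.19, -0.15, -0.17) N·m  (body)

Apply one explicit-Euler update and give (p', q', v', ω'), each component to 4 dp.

(τ − ω×Iω)/I = (1.1547, -0.8667, -0.8080)
ω + α·dt = (-0.1076, 1.3307, 0.5354)
q⊗(0,ω) = (-0.9764678, 0.1364570, -0.2568570, 1.1497446)
updated quaternion q' = (0.0891, 0.6688, 0.6998, 0.2346)
p + v·dt = (-2.6840, -1.3520, 1.1080)
v + (F/m)dt = (0.1600, -1.8360, 0.0627)

p' = (-2.6840, -1.3520, 1.1080)
q' = (0.0891, 0.6688, 0.6998, 0.2346)
v' = (0.1600, -1.8360, 0.0627)
ω' = (-0.1076, 1.3307, 0.5354)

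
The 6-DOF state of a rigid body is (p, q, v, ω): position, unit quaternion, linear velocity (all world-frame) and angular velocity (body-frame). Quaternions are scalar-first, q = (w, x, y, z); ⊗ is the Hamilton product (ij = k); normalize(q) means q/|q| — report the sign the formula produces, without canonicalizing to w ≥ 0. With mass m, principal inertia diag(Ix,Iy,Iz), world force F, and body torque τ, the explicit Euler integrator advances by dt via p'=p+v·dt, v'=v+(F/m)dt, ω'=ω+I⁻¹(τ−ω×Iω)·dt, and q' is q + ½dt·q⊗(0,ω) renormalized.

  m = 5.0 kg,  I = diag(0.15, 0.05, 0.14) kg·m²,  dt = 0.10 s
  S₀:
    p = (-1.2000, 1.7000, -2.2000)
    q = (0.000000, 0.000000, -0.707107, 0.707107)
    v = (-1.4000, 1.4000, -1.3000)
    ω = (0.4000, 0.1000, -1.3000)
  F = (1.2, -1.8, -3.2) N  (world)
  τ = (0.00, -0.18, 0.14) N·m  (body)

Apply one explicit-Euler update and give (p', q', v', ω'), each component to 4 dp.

p' = (-1.3400, 1.8400, -2.3300)
q' = (0.0494, 0.0423, -0.6914, 0.7196)
v' = (-1.3760, 1.3640, -1.3640)
ω' = (0.4078, -0.2496, -1.1971)

precession coupling ω×(Iω) = (-0.0117, -0.0052, -0.0040)
angular accel α = (0.0780, -3.4960, 1.0286)
ω + α·dt = (0.4078, -0.2496, -1.1971)
q⊗(0,ω) = (0.9899498, 0.8485284, 0.2828428, 0.2828428)
q' = normalize(q + ½dt·q⊗(0,ω)) = (0.0494, 0.0423, -0.6914, 0.7196)
new position p' = (-1.3400, 1.8400, -2.3300)
v + (F/m)dt = (-1.3760, 1.3640, -1.3640)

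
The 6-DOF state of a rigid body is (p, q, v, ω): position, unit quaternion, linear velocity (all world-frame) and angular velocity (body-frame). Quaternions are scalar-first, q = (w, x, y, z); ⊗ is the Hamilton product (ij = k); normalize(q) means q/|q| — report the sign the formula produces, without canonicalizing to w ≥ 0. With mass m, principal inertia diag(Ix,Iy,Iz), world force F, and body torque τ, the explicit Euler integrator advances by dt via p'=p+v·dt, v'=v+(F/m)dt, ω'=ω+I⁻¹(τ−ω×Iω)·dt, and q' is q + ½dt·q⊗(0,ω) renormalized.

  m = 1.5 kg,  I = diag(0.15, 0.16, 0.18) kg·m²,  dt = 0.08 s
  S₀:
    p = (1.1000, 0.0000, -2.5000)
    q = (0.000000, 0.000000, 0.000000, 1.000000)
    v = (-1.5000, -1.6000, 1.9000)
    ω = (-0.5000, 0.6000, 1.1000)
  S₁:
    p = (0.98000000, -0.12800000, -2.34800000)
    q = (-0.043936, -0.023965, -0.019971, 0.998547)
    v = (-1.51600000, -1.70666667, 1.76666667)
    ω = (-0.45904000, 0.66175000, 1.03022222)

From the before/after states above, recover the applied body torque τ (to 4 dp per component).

rate change Δω = (0.04096000, 0.06175000, -0.06977778)
ω₀×(Iω₀) = (0.0132, 0.0165, -0.0030)
I·α + gyro = (0.0900, 0.1400, -0.1600)

τ = (0.0900, 0.1400, -0.1600)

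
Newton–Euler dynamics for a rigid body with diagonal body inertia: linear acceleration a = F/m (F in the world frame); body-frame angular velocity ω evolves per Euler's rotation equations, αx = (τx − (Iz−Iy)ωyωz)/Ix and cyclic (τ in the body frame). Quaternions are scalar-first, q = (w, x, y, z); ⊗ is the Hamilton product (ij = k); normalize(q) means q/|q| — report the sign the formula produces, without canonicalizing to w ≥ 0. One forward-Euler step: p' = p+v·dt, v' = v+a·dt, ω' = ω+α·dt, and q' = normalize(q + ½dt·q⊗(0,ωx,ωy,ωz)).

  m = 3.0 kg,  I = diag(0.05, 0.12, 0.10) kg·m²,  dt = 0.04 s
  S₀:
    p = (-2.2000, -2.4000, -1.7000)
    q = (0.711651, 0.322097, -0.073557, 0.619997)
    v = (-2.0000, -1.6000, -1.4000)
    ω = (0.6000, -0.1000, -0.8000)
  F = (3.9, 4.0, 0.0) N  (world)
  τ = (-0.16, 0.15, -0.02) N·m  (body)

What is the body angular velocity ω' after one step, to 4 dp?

gyro term ω×Iω = (-0.0016, 0.0240, -0.0042)
angular accel α = (-3.1680, 1.0500, -0.1580)
new body rate ω' = (0.4733, -0.0580, -0.8063)

ω' = (0.4733, -0.0580, -0.8063)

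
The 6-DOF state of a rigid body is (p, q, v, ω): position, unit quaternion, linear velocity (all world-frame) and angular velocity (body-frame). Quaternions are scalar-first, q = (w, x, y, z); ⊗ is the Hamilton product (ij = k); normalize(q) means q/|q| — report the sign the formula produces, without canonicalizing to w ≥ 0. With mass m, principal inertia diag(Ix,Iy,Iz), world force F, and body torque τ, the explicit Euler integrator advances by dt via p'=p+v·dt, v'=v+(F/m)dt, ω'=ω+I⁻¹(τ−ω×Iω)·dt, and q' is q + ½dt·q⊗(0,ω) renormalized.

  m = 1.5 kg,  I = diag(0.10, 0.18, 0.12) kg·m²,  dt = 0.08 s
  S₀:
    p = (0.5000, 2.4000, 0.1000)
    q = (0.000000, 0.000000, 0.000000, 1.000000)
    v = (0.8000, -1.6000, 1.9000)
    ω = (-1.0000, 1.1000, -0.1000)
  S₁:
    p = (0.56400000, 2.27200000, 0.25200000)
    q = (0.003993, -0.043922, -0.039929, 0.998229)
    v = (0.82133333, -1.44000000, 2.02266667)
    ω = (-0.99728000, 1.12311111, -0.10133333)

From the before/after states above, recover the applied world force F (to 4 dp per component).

v₁ − v₀ = (0.02133333, 0.16000000, 0.12266667)
applied force F = (0.4000, 3.0000, 2.3000)

F = (0.4000, 3.0000, 2.3000)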